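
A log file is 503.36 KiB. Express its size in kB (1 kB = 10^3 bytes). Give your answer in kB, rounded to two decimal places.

503.36 KiB = 503.36 × 2^10 bytes = 515,440.64 bytes
1 kB = 1,000 bytes
515,440.64 / 1,000 = 515.44 kB

515.44 kB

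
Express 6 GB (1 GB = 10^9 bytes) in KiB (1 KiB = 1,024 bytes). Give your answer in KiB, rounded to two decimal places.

5,859,375.00 KiB

6 GB = 6 × 10^9 bytes = 6,000,000,000 bytes
1 KiB = 1,024 bytes
6,000,000,000 / 1,024 = 5,859,375.00 KiB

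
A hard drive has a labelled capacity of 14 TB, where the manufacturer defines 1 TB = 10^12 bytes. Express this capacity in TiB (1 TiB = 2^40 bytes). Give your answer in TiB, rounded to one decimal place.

14 TB × 1,000,000,000,000 bytes/TB = 14,000,000,000,000 bytes
1 TiB = 2^40 bytes = 1,099,511,627,776 bytes
14,000,000,000,000 / 1,099,511,627,776 = 12.7 TiB

12.7 TiB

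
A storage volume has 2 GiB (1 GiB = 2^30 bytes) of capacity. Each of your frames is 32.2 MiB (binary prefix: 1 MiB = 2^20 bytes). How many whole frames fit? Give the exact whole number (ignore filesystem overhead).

Capacity: 2 GiB = 2,147,483,648 bytes
Per item: 32.2 MiB = 33,764,147.2 bytes
⌊2,147,483,648 / 33,764,147.2⌋ = 63

63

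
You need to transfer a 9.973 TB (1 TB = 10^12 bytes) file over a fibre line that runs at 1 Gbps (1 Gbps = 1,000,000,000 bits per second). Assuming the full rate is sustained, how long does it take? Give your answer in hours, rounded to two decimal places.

22.16 hours

9.973 TB = 9,973,000,000,000 bytes = 79,784,000,000,000 bits
1 Gbps = 1,000,000,000 bits/s
time = 79,784,000,000,000 / 1,000,000,000 = 79,784.0000 s
79,784.0000 s / 3600 = 22.16 hours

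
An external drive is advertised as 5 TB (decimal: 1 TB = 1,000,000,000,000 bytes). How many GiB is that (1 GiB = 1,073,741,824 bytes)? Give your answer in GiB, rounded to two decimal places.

5 TB = 5 × 10^12 bytes = 5,000,000,000,000 bytes
1 GiB = 2^30 bytes = 1,073,741,824 bytes
5,000,000,000,000 / 1,073,741,824 = 4,656.61 GiB

4,656.61 GiB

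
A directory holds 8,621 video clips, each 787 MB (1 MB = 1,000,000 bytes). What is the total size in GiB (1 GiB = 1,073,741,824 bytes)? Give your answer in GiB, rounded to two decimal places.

6,318.77 GiB

Total = 8,621 × 787 MB = 6,784,727 MB
= 6,784,727 × 1,000,000 bytes = 6,784,727,000,000 bytes
1 GiB = 1,073,741,824 bytes
6,784,727,000,000 / 1,073,741,824 = 6,318.77 GiB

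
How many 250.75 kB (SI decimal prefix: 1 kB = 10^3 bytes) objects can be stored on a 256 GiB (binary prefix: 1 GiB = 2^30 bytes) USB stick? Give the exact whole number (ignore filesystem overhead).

Capacity: 256 GiB = 274,877,906,944 bytes
Per item: 250.75 kB = 250,750 bytes
⌊274,877,906,944 / 250,750⌋ = 1,096,222

1,096,222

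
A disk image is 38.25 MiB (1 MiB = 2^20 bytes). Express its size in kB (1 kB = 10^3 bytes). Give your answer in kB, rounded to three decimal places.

40,108.032 kB

38.25 MiB = 38.25 × 2^20 bytes = 40,108,032 bytes
1 kB = 1,000 bytes
40,108,032 / 1,000 = 40,108.032 kB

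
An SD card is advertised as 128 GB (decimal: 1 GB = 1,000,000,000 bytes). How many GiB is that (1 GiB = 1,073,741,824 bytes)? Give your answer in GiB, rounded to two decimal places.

128 GB × 1,000,000,000 bytes/GB = 128,000,000,000 bytes
1 GiB = 2^30 bytes = 1,073,741,824 bytes
128,000,000,000 / 1,073,741,824 = 119.21 GiB

119.21 GiB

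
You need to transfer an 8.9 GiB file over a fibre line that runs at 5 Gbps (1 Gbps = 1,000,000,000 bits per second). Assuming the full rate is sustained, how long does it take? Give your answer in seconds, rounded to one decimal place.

8.9 GiB = 9,556,302,233.6 bytes = 76,450,417,868.8 bits
5 Gbps = 5,000,000,000 bits/s
time = 76,450,417,868.8 / 5,000,000,000 = 15.3 s

15.3 seconds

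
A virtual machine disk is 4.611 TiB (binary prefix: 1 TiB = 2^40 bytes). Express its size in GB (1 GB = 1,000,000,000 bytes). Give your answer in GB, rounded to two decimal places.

4.611 TiB × 1,099,511,627,776 bytes/TiB = 5,069,848,115,675.136 bytes
1 GB = 10^9 bytes = 1,000,000,000 bytes
5,069,848,115,675.136 / 1,000,000,000 = 5,069.85 GB

5,069.85 GB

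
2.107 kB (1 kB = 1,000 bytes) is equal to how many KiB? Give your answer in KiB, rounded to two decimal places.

2.06 KiB

2.107 kB = 2.107 × 10^3 bytes = 2,107 bytes
1 KiB = 1,024 bytes
2,107 / 1,024 = 2.06 KiB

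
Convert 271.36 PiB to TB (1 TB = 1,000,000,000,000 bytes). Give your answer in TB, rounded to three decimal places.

271.36 PiB = 271.36 × 2^50 bytes = 305,524,198,720,814,448.64 bytes
1 TB = 10^12 bytes = 1,000,000,000,000 bytes
305,524,198,720,814,448.64 / 1,000,000,000,000 = 305,524.199 TB

305,524.199 TB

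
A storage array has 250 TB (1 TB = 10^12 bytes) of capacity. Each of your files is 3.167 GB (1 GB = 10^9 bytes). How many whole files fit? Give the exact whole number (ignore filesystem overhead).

78,939

Capacity: 250 TB = 250,000,000,000,000 bytes
Per item: 3.167 GB = 3,167,000,000 bytes
⌊250,000,000,000,000 / 3,167,000,000⌋ = 78,939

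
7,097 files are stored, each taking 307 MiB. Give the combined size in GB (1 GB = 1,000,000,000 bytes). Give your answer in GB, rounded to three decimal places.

Total = 7,097 × 307 MiB = 2,178,779 MiB
= 2,178,779 × 1,048,576 bytes = 2,284,615,368,704 bytes
1 GB = 1,000,000,000 bytes
2,284,615,368,704 / 1,000,000,000 = 2,284.615 GB

2,284.615 GB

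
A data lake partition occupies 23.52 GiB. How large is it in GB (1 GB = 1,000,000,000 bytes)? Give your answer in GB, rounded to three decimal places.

25.254 GB

23.52 GiB = 23.52 × 2^30 bytes = 25,254,407,700.48 bytes
1 GB = 10^9 bytes = 1,000,000,000 bytes
25,254,407,700.48 / 1,000,000,000 = 25.254 GB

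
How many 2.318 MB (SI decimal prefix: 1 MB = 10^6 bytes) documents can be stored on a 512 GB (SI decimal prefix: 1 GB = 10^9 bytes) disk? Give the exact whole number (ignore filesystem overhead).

220,880

Capacity: 512 GB = 512,000,000,000 bytes
Per item: 2.318 MB = 2,318,000 bytes
⌊512,000,000,000 / 2,318,000⌋ = 220,880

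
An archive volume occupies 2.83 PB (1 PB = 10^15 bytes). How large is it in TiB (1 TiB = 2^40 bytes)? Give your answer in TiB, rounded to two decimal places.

2,573.87 TiB

2.83 PB = 2.83 × 10^15 bytes = 2,830,000,000,000,000 bytes
1 TiB = 1,099,511,627,776 bytes
2,830,000,000,000,000 / 1,099,511,627,776 = 2,573.87 TiB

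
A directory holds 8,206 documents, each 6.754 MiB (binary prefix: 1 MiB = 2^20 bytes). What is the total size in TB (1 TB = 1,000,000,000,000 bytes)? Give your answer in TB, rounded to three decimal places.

0.058 TB

Total = 8,206 × 6.754 MiB = 55423.324 MiB
= 55423.324 × 1,048,576 bytes = 58,115,567,386.624 bytes
1 TB = 1,000,000,000,000 bytes
58,115,567,386.624 / 1,000,000,000,000 = 0.058 TB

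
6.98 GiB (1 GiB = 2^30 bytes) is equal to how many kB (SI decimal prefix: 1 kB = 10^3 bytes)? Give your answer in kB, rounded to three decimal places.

6.98 GiB × 1,073,741,824 bytes/GiB = 7,494,717,931.52 bytes
1 kB = 1,000 bytes
7,494,717,931.52 / 1,000 = 7,494,717.932 kB

7,494,717.932 kB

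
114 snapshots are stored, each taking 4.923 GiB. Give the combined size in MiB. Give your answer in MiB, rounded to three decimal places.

Total = 114 × 4.923 GiB = 561.222 GiB
= 561.222 × 1,073,741,824 bytes = 602,607,533,948.928 bytes
1 MiB = 1,048,576 bytes
602,607,533,948.928 / 1,048,576 = 574,691.328 MiB

574,691.328 MiB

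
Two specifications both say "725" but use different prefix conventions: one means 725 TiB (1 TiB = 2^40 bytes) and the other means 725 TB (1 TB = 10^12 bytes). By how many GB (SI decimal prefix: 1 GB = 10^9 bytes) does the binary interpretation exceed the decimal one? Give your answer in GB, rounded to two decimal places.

725 TiB = 725 × 1,099,511,627,776 = 797,145,930,137,600 bytes
725 TB = 725 × 1,000,000,000,000 = 725,000,000,000,000 bytes
difference = 72,145,930,137,600 bytes
72,145,930,137,600 / 1,000,000,000 = 72,145.93 GB

72,145.93 GB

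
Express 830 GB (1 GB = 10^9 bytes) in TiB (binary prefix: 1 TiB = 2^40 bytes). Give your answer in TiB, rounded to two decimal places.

830 GB = 830 × 10^9 bytes = 830,000,000,000 bytes
1 TiB = 1,099,511,627,776 bytes
830,000,000,000 / 1,099,511,627,776 = 0.75 TiB

0.75 TiB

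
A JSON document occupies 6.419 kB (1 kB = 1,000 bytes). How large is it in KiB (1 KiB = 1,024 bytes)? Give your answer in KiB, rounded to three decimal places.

6.419 kB = 6.419 × 10^3 bytes = 6,419 bytes
1 KiB = 2^10 bytes = 1,024 bytes
6,419 / 1,024 = 6.269 KiB

6.269 KiB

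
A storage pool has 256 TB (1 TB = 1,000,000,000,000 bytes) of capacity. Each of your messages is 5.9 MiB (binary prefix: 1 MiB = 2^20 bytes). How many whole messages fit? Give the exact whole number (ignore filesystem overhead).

Capacity: 256 TB = 256,000,000,000,000 bytes
Per item: 5.9 MiB = 6,186,598.4 bytes
⌊256,000,000,000,000 / 6,186,598.4⌋ = 41,379,766

41,379,766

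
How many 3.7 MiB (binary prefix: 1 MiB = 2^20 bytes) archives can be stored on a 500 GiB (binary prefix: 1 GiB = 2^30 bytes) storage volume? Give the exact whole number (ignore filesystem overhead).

138,378

Capacity: 500 GiB = 536,870,912,000 bytes
Per item: 3.7 MiB = 3,879,731.2 bytes
⌊536,870,912,000 / 3,879,731.2⌋ = 138,378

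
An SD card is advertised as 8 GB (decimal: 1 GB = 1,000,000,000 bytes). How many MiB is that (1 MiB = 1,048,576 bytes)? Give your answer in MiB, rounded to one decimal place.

7,629.4 MiB

8 GB × 1,000,000,000 bytes/GB = 8,000,000,000 bytes
1 MiB = 1,048,576 bytes
8,000,000,000 / 1,048,576 = 7,629.4 MiB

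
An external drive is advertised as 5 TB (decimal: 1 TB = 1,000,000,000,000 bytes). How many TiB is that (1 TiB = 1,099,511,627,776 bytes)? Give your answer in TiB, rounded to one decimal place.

5 TB = 5 × 10^12 bytes = 5,000,000,000,000 bytes
1 TiB = 1,099,511,627,776 bytes
5,000,000,000,000 / 1,099,511,627,776 = 4.5 TiB

4.5 TiB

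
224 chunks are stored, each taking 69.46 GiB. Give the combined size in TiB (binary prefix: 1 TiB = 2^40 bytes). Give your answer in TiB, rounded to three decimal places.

15.194 TiB

Total = 224 × 69.46 GiB = 15559.04 GiB
= 15559.04 × 1,073,741,824 bytes = 16,706,391,989,288.96 bytes
1 TiB = 1,099,511,627,776 bytes
16,706,391,989,288.96 / 1,099,511,627,776 = 15.194 TiB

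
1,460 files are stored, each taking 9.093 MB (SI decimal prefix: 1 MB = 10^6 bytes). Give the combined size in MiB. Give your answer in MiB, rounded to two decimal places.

Total = 1,460 × 9.093 MB = 13275.78 MB
= 13275.78 × 1,000,000 bytes = 13,275,780,000 bytes
1 MiB = 1,048,576 bytes
13,275,780,000 / 1,048,576 = 12,660.77 MiB

12,660.77 MiB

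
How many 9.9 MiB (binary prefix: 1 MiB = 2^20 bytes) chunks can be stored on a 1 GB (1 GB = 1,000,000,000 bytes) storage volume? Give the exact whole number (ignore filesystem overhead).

Capacity: 1 GB = 1,000,000,000 bytes
Per item: 9.9 MiB = 10,380,902.4 bytes
⌊1,000,000,000 / 10,380,902.4⌋ = 96

96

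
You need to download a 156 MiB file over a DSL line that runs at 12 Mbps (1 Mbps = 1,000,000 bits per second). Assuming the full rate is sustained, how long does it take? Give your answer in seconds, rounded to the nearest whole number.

156 MiB = 163,577,856 bytes = 1,308,622,848 bits
12 Mbps = 12,000,000 bits/s
time = 1,308,622,848 / 12,000,000 = 109 s

109 seconds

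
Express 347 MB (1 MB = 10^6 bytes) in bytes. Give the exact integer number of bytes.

347,000,000 bytes

347 × 1,000,000 = 347,000,000 bytes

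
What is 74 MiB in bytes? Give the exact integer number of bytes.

74 × 1,048,576 = 77,594,624 bytes  (1 MiB = 2^20 bytes)

77,594,624 bytes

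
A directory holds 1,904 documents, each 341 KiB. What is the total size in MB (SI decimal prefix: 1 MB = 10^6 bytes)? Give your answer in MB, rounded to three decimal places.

664.846 MB

Total = 1,904 × 341 KiB = 649,264 KiB
= 649,264 × 1,024 bytes = 664,846,336 bytes
1 MB = 1,000,000 bytes
664,846,336 / 1,000,000 = 664.846 MB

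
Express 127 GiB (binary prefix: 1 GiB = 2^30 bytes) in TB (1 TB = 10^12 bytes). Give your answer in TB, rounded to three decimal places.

127 GiB = 127 × 2^30 bytes = 136,365,211,648 bytes
1 TB = 10^12 bytes = 1,000,000,000,000 bytes
136,365,211,648 / 1,000,000,000,000 = 0.136 TB

0.136 TB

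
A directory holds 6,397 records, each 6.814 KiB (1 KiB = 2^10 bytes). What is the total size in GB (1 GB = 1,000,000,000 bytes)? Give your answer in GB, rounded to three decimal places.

Total = 6,397 × 6.814 KiB = 43589.158 KiB
= 43589.158 × 1,024 bytes = 44,635,297.792 bytes
1 GB = 1,000,000,000 bytes
44,635,297.792 / 1,000,000,000 = 0.045 GB

0.045 GB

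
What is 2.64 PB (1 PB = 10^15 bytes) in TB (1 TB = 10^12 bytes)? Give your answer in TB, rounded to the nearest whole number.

2,640 TB

2.64 PB = 2.64 × 10^15 bytes = 2,640,000,000,000,000 bytes
1 TB = 10^12 bytes = 1,000,000,000,000 bytes
2,640,000,000,000,000 / 1,000,000,000,000 = 2,640 TB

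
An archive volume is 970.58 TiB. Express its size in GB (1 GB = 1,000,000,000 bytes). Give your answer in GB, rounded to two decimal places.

1,067,164.00 GB

970.58 TiB × 1,099,511,627,776 bytes/TiB = 1,067,163,995,686,830.08 bytes
1 GB = 10^9 bytes = 1,000,000,000 bytes
1,067,163,995,686,830.08 / 1,000,000,000 = 1,067,164.00 GB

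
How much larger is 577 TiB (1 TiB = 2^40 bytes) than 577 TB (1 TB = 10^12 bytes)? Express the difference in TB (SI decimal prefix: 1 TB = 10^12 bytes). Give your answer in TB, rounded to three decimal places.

57.418 TB

577 TiB = 577 × 1,099,511,627,776 = 634,418,209,226,752 bytes
577 TB = 577 × 1,000,000,000,000 = 577,000,000,000,000 bytes
difference = 57,418,209,226,752 bytes
57,418,209,226,752 / 1,000,000,000,000 = 57.418 TB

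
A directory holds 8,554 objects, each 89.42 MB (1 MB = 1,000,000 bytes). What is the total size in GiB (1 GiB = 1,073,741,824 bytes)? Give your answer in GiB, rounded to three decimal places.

712.367 GiB

Total = 8,554 × 89.42 MB = 764898.68 MB
= 764898.68 × 1,000,000 bytes = 764,898,680,000 bytes
1 GiB = 1,073,741,824 bytes
764,898,680,000 / 1,073,741,824 = 712.367 GiB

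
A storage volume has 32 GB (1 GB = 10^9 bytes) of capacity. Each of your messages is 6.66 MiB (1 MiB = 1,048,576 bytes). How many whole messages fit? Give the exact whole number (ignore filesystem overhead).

4,582

Capacity: 32 GB = 32,000,000,000 bytes
Per item: 6.66 MiB = 6,983,516.16 bytes
⌊32,000,000,000 / 6,983,516.16⌋ = 4,582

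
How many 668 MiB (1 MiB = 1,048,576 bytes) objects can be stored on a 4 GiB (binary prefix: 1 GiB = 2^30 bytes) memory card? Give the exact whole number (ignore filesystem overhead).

6

Capacity: 4 GiB = 4,294,967,296 bytes
Per item: 668 MiB = 700,448,768 bytes
⌊4,294,967,296 / 700,448,768⌋ = 6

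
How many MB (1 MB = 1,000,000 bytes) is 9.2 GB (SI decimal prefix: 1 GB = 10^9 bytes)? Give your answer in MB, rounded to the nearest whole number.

9,200 MB

9.2 GB = 9.2 × 10^9 bytes = 9,200,000,000 bytes
1 MB = 1,000,000 bytes
9,200,000,000 / 1,000,000 = 9,200 MB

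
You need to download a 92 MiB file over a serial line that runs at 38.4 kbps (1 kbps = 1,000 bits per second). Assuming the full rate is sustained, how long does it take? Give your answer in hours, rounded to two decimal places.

92 MiB = 96,468,992 bytes = 771,751,936 bits
38.4 kbps = 38,400 bits/s
time = 771,751,936 / 38,400 = 20,097.7067 s
20,097.7067 s / 3600 = 5.58 hours

5.58 hours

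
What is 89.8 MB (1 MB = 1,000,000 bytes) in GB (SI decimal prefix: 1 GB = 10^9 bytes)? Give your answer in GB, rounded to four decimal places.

89.8 MB × 1,000,000 bytes/MB = 89,800,000 bytes
1 GB = 1,000,000,000 bytes
89,800,000 / 1,000,000,000 = 0.0898 GB

0.0898 GB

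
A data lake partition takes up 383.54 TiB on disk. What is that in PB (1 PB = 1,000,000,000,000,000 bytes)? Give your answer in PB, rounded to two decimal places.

0.42 PB

383.54 TiB × 1,099,511,627,776 bytes/TiB = 421,706,689,717,207.04 bytes
1 PB = 10^15 bytes = 1,000,000,000,000,000 bytes
421,706,689,717,207.04 / 1,000,000,000,000,000 = 0.42 PB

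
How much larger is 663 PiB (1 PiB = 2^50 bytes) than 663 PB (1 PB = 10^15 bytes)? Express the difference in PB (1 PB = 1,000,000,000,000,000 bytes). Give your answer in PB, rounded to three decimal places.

663 PiB = 663 × 1,125,899,906,842,624 = 746,471,638,236,659,712 bytes
663 PB = 663 × 1,000,000,000,000,000 = 663,000,000,000,000,000 bytes
difference = 83,471,638,236,659,712 bytes
83,471,638,236,659,712 / 1,000,000,000,000,000 = 83.472 PB

83.472 PB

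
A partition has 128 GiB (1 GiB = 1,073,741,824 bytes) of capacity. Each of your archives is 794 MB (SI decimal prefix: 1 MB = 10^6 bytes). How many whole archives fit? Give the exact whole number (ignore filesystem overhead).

173

Capacity: 128 GiB = 137,438,953,472 bytes
Per item: 794 MB = 794,000,000 bytes
⌊137,438,953,472 / 794,000,000⌋ = 173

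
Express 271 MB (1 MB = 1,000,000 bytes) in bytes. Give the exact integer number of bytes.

271 × 1,000,000 = 271,000,000 bytes  (1 MB = 10^6 bytes)

271,000,000 bytes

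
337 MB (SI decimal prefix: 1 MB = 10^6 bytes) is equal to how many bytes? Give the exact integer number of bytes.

337,000,000 bytes

337 × 1,000,000 = 337,000,000 bytes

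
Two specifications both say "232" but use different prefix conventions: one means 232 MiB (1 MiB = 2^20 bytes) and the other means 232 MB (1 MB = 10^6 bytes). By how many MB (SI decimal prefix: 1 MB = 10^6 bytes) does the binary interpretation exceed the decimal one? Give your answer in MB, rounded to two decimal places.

232 MiB = 232 × 1,048,576 = 243,269,632 bytes
232 MB = 232 × 1,000,000 = 232,000,000 bytes
difference = 11,269,632 bytes
11,269,632 / 1,000,000 = 11.27 MB

11.27 MB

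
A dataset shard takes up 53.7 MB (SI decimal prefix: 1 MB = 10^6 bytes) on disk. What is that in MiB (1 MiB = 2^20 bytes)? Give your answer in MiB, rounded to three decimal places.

51.212 MiB

53.7 MB × 1,000,000 bytes/MB = 53,700,000 bytes
1 MiB = 1,048,576 bytes
53,700,000 / 1,048,576 = 51.212 MiB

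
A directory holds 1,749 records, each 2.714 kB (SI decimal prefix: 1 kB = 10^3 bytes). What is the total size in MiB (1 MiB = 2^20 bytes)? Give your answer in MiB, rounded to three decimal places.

Total = 1,749 × 2.714 kB = 4746.786 kB
= 4746.786 × 1,000 bytes = 4,746,786 bytes
1 MiB = 1,048,576 bytes
4,746,786 / 1,048,576 = 4.527 MiB

4.527 MiB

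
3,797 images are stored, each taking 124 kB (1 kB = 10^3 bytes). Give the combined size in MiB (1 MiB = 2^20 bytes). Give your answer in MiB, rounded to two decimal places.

449.02 MiB

Total = 3,797 × 124 kB = 470,828 kB
= 470,828 × 1,000 bytes = 470,828,000 bytes
1 MiB = 1,048,576 bytes
470,828,000 / 1,048,576 = 449.02 MiB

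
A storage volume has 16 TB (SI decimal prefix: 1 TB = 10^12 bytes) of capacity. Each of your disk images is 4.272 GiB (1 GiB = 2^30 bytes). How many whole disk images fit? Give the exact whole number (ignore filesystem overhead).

Capacity: 16 TB = 16,000,000,000,000 bytes
Per item: 4.272 GiB = 4,587,025,072.128 bytes
⌊16,000,000,000,000 / 4,587,025,072.128⌋ = 3,488

3,488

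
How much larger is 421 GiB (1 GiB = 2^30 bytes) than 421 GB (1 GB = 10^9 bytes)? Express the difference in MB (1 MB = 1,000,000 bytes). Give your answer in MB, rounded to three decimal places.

421 GiB = 421 × 1,073,741,824 = 452,045,307,904 bytes
421 GB = 421 × 1,000,000,000 = 421,000,000,000 bytes
difference = 31,045,307,904 bytes
31,045,307,904 / 1,000,000 = 31,045.308 MB

31,045.308 MB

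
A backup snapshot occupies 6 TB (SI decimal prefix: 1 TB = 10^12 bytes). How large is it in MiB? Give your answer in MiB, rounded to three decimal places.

6 TB = 6 × 10^12 bytes = 6,000,000,000,000 bytes
1 MiB = 2^20 bytes = 1,048,576 bytes
6,000,000,000,000 / 1,048,576 = 5,722,045.898 MiB

5,722,045.898 MiB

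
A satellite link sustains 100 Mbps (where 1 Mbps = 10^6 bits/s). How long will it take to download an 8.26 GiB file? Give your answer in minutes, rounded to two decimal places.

11.83 minutes

8.26 GiB = 8,869,107,466.24 bytes = 70,952,859,729.92 bits
100 Mbps = 100,000,000 bits/s
time = 70,952,859,729.92 / 100,000,000 = 709.529 s
709.529 s / 60 = 11.83 minutes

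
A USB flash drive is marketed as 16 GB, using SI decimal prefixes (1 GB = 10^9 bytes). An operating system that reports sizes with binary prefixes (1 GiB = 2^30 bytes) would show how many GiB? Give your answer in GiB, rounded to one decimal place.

16 GB = 16 × 10^9 bytes = 16,000,000,000 bytes
1 GiB = 2^30 bytes = 1,073,741,824 bytes
16,000,000,000 / 1,073,741,824 = 14.9 GiB

14.9 GiB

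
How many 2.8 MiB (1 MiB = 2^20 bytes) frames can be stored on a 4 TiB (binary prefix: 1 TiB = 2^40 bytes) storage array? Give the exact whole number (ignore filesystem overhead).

1,497,965

Capacity: 4 TiB = 4,398,046,511,104 bytes
Per item: 2.8 MiB = 2,936,012.8 bytes
⌊4,398,046,511,104 / 2,936,012.8⌋ = 1,497,965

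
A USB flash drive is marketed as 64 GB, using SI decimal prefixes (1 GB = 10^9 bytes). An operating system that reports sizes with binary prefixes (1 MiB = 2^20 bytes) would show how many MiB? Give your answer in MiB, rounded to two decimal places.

61,035.16 MiB

64 GB × 1,000,000,000 bytes/GB = 64,000,000,000 bytes
1 MiB = 1,048,576 bytes
64,000,000,000 / 1,048,576 = 61,035.16 MiB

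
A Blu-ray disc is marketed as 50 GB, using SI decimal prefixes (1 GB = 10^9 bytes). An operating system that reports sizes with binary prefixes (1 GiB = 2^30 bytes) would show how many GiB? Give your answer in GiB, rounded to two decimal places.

50 GB = 50 × 10^9 bytes = 50,000,000,000 bytes
1 GiB = 2^30 bytes = 1,073,741,824 bytes
50,000,000,000 / 1,073,741,824 = 46.57 GiB

46.57 GiB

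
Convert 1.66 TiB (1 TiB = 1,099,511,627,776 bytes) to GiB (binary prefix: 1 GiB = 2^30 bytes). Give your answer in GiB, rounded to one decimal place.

1.66 TiB × 1,099,511,627,776 bytes/TiB = 1,825,189,302,108.16 bytes
1 GiB = 2^30 bytes = 1,073,741,824 bytes
1,825,189,302,108.16 / 1,073,741,824 = 1,699.8 GiB

1,699.8 GiB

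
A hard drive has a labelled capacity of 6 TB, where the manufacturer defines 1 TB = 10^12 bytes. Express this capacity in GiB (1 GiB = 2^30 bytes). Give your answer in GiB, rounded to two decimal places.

5,587.94 GiB

6 TB = 6 × 10^12 bytes = 6,000,000,000,000 bytes
1 GiB = 2^30 bytes = 1,073,741,824 bytes
6,000,000,000,000 / 1,073,741,824 = 5,587.94 GiB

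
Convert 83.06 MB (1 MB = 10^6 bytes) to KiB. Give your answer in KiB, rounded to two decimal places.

83.06 MB × 1,000,000 bytes/MB = 83,060,000 bytes
1 KiB = 1,024 bytes
83,060,000 / 1,024 = 81,113.28 KiB

81,113.28 KiB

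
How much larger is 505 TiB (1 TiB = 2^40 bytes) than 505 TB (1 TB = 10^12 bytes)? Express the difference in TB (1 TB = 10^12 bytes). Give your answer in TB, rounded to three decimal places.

505 TiB = 505 × 1,099,511,627,776 = 555,253,372,026,880 bytes
505 TB = 505 × 1,000,000,000,000 = 505,000,000,000,000 bytes
difference = 50,253,372,026,880 bytes
50,253,372,026,880 / 1,000,000,000,000 = 50.253 TB

50.253 TB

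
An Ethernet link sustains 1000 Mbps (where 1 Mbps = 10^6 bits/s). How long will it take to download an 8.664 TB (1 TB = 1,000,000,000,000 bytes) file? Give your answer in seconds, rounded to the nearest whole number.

8.664 TB = 8,664,000,000,000 bytes = 69,312,000,000,000 bits
1000 Mbps = 1,000,000,000 bits/s
time = 69,312,000,000,000 / 1,000,000,000 = 69,312 s

69,312 seconds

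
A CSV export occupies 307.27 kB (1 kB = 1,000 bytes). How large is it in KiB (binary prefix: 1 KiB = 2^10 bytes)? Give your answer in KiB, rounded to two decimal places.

300.07 KiB

307.27 kB = 307.27 × 10^3 bytes = 307,270 bytes
1 KiB = 1,024 bytes
307,270 / 1,024 = 300.07 KiB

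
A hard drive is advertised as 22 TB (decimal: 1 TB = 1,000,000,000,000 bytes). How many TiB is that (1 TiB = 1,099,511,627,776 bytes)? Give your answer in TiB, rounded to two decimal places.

22 TB × 1,000,000,000,000 bytes/TB = 22,000,000,000,000 bytes
1 TiB = 2^40 bytes = 1,099,511,627,776 bytes
22,000,000,000,000 / 1,099,511,627,776 = 20.01 TiB

20.01 TiB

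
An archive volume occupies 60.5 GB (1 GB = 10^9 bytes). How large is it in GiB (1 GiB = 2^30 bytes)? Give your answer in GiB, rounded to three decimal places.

60.5 GB = 60.5 × 10^9 bytes = 60,500,000,000 bytes
1 GiB = 2^30 bytes = 1,073,741,824 bytes
60,500,000,000 / 1,073,741,824 = 56.345 GiB

56.345 GiB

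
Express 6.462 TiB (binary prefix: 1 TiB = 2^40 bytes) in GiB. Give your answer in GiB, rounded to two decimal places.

6,617.09 GiB

6.462 TiB × 1,099,511,627,776 bytes/TiB = 7,105,044,138,688.512 bytes
1 GiB = 2^30 bytes = 1,073,741,824 bytes
7,105,044,138,688.512 / 1,073,741,824 = 6,617.09 GiB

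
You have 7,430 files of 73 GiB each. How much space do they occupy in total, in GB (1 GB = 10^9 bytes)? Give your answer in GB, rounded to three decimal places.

Total = 7,430 × 73 GiB = 542,390 GiB
= 542,390 × 1,073,741,824 bytes = 582,386,827,919,360 bytes
1 GB = 1,000,000,000 bytes
582,386,827,919,360 / 1,000,000,000 = 582,386.828 GB

582,386.828 GB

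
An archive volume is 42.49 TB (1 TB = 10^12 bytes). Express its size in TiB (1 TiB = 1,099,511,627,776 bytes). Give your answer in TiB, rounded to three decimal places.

38.644 TiB

42.49 TB = 42.49 × 10^12 bytes = 42,490,000,000,000 bytes
1 TiB = 2^40 bytes = 1,099,511,627,776 bytes
42,490,000,000,000 / 1,099,511,627,776 = 38.644 TiB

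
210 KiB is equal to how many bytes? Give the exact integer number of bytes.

210 × 1,024 = 215,040 bytes

215,040 bytes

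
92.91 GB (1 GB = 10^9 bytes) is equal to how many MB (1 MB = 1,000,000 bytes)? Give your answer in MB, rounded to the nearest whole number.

92.91 GB = 92.91 × 10^9 bytes = 92,910,000,000 bytes
1 MB = 1,000,000 bytes
92,910,000,000 / 1,000,000 = 92,910 MB

92,910 MB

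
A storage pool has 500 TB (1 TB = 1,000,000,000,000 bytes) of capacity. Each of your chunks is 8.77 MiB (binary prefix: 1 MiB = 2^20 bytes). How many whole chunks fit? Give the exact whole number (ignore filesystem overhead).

54,371,397

Capacity: 500 TB = 500,000,000,000,000 bytes
Per item: 8.77 MiB = 9,196,011.52 bytes
⌊500,000,000,000,000 / 9,196,011.52⌋ = 54,371,397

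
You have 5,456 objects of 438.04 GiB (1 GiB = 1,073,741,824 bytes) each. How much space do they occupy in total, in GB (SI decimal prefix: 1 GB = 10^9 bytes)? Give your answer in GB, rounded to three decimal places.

2,566,185.235 GB

Total = 5,456 × 438.04 GiB = 2389946.24 GiB
= 2389946.24 × 1,073,741,824 bytes = 2,566,185,234,999,541.76 bytes
1 GB = 1,000,000,000 bytes
2,566,185,234,999,541.76 / 1,000,000,000 = 2,566,185.235 GB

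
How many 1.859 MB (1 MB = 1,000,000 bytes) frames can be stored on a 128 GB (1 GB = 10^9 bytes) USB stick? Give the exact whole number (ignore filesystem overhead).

68,854

Capacity: 128 GB = 128,000,000,000 bytes
Per item: 1.859 MB = 1,859,000 bytes
⌊128,000,000,000 / 1,859,000⌋ = 68,854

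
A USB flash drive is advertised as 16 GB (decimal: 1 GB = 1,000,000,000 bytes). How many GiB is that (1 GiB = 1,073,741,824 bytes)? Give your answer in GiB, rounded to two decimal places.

14.90 GiB

16 GB = 16 × 10^9 bytes = 16,000,000,000 bytes
1 GiB = 1,073,741,824 bytes
16,000,000,000 / 1,073,741,824 = 14.90 GiB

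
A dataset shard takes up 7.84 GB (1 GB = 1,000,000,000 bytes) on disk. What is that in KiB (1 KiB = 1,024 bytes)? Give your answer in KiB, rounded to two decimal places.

7.84 GB = 7.84 × 10^9 bytes = 7,840,000,000 bytes
1 KiB = 1,024 bytes
7,840,000,000 / 1,024 = 7,656,250.00 KiB

7,656,250.00 KiB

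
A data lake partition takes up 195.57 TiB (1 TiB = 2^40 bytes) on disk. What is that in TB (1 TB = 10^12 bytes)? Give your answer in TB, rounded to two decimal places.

215.03 TB

195.57 TiB = 195.57 × 2^40 bytes = 215,031,489,044,152.32 bytes
1 TB = 10^12 bytes = 1,000,000,000,000 bytes
215,031,489,044,152.32 / 1,000,000,000,000 = 215.03 TB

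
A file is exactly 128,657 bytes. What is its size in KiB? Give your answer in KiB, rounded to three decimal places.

128,657 bytes given.
1 KiB = 2^10 bytes = 1,024 bytes
128,657 / 1,024 = 125.642 KiB

125.642 KiB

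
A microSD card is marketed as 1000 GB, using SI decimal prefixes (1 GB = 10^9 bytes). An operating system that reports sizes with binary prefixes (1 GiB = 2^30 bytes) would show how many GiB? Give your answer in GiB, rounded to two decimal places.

931.32 GiB

1000 GB = 1000 × 10^9 bytes = 1,000,000,000,000 bytes
1 GiB = 1,073,741,824 bytes
1,000,000,000,000 / 1,073,741,824 = 931.32 GiB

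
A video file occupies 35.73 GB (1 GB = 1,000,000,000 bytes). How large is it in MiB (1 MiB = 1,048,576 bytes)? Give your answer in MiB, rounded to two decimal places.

34,074.78 MiB

35.73 GB × 1,000,000,000 bytes/GB = 35,730,000,000 bytes
1 MiB = 1,048,576 bytes
35,730,000,000 / 1,048,576 = 34,074.78 MiB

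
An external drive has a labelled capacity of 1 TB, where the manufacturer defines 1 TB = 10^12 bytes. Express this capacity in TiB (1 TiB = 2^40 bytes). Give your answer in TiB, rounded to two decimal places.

1 TB × 1,000,000,000,000 bytes/TB = 1,000,000,000,000 bytes
1 TiB = 2^40 bytes = 1,099,511,627,776 bytes
1,000,000,000,000 / 1,099,511,627,776 = 0.91 TiB

0.91 TiB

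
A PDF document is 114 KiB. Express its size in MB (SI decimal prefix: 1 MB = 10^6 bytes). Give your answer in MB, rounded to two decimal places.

114 KiB × 1,024 bytes/KiB = 116,736 bytes
1 MB = 1,000,000 bytes
116,736 / 1,000,000 = 0.12 MB

0.12 MB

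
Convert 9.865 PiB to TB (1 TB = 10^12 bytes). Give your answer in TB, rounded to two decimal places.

9.865 PiB = 9.865 × 2^50 bytes = 11,107,002,581,002,485.76 bytes
1 TB = 10^12 bytes = 1,000,000,000,000 bytes
11,107,002,581,002,485.76 / 1,000,000,000,000 = 11,107.00 TB

11,107.00 TB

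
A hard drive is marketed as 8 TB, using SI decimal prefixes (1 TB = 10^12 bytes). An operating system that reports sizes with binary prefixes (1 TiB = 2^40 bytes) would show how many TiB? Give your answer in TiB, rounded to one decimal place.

8 TB × 1,000,000,000,000 bytes/TB = 8,000,000,000,000 bytes
1 TiB = 1,099,511,627,776 bytes
8,000,000,000,000 / 1,099,511,627,776 = 7.3 TiB

7.3 TiB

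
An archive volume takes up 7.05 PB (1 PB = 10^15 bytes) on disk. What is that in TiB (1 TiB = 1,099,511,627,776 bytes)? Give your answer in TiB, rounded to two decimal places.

7.05 PB × 1,000,000,000,000,000 bytes/PB = 7,050,000,000,000,000 bytes
1 TiB = 2^40 bytes = 1,099,511,627,776 bytes
7,050,000,000,000,000 / 1,099,511,627,776 = 6,411.94 TiB

6,411.94 TiB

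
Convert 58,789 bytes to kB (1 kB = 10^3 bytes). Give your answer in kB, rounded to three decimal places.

58,789 bytes given.
1 kB = 10^3 bytes = 1,000 bytes
58,789 / 1,000 = 58.789 kB

58.789 kB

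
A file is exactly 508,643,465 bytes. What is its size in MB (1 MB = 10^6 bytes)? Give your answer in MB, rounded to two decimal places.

508,643,465 bytes given.
1 MB = 10^6 bytes = 1,000,000 bytes
508,643,465 / 1,000,000 = 508.64 MB

508.64 MB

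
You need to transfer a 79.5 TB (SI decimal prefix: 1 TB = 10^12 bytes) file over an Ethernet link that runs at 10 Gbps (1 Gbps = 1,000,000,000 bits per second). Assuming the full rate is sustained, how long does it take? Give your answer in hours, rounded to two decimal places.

17.67 hours

79.5 TB = 79,500,000,000,000 bytes = 636,000,000,000,000 bits
10 Gbps = 10,000,000,000 bits/s
time = 636,000,000,000,000 / 10,000,000,000 = 63,600.0000 s
63,600.0000 s / 3600 = 17.67 hours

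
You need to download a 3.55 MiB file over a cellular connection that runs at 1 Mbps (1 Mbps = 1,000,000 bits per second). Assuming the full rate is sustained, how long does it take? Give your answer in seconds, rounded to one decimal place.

29.8 seconds

3.55 MiB = 3,722,444.8 bytes = 29,779,558.4 bits
1 Mbps = 1,000,000 bits/s
time = 29,779,558.4 / 1,000,000 = 29.8 s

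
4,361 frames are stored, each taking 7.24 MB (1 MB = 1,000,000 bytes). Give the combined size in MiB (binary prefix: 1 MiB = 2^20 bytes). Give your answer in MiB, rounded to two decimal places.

Total = 4,361 × 7.24 MB = 31573.64 MB
= 31573.64 × 1,000,000 bytes = 31,573,640,000 bytes
1 MiB = 1,048,576 bytes
31,573,640,000 / 1,048,576 = 30,110.97 MiB

30,110.97 MiB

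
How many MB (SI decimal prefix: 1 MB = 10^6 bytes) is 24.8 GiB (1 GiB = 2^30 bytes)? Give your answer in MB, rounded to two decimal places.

24.8 GiB = 24.8 × 2^30 bytes = 26,628,797,235.2 bytes
1 MB = 10^6 bytes = 1,000,000 bytes
26,628,797,235.2 / 1,000,000 = 26,628.80 MB

26,628.80 MB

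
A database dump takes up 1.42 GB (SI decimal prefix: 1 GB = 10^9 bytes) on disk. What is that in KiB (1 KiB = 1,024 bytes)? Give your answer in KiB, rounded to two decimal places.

1.42 GB = 1.42 × 10^9 bytes = 1,420,000,000 bytes
1 KiB = 1,024 bytes
1,420,000,000 / 1,024 = 1,386,718.75 KiB

1,386,718.75 KiB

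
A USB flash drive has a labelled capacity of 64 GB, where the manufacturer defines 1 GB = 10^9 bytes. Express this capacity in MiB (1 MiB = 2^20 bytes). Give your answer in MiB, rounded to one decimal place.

64 GB = 64 × 10^9 bytes = 64,000,000,000 bytes
1 MiB = 2^20 bytes = 1,048,576 bytes
64,000,000,000 / 1,048,576 = 61,035.2 MiB

61,035.2 MiB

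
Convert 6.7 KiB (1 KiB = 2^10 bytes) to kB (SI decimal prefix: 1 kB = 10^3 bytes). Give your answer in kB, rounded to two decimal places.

6.7 KiB = 6.7 × 2^10 bytes = 6,860.8 bytes
1 kB = 1,000 bytes
6,860.8 / 1,000 = 6.86 kB

6.86 kB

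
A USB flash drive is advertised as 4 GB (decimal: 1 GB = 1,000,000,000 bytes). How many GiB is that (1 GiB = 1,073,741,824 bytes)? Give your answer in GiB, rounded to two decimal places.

3.73 GiB

4 GB = 4 × 10^9 bytes = 4,000,000,000 bytes
1 GiB = 1,073,741,824 bytes
4,000,000,000 / 1,073,741,824 = 3.73 GiB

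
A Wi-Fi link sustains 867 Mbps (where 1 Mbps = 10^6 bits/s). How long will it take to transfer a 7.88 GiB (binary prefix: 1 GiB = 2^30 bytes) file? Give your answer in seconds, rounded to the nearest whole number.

7.88 GiB = 8,461,085,573.12 bytes = 67,688,684,584.96 bits
867 Mbps = 867,000,000 bits/s
time = 67,688,684,584.96 / 867,000,000 = 78 s

78 seconds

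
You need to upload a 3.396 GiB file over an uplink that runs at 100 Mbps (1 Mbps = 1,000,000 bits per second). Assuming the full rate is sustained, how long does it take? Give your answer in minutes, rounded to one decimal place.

3.396 GiB = 3,646,427,234.304 bytes = 29,171,417,874.432 bits
100 Mbps = 100,000,000 bits/s
time = 29,171,417,874.432 / 100,000,000 = 291.71 s
291.71 s / 60 = 4.9 minutes

4.9 minutes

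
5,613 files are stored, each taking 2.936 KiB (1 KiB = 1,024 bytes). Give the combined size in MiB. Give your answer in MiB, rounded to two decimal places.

16.09 MiB

Total = 5,613 × 2.936 KiB = 16479.768 KiB
= 16479.768 × 1,024 bytes = 16,875,282.432 bytes
1 MiB = 1,048,576 bytes
16,875,282.432 / 1,048,576 = 16.09 MiB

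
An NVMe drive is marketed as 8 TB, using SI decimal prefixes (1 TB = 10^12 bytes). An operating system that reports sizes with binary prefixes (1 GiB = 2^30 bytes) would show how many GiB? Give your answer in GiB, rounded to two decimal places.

8 TB = 8 × 10^12 bytes = 8,000,000,000,000 bytes
1 GiB = 2^30 bytes = 1,073,741,824 bytes
8,000,000,000,000 / 1,073,741,824 = 7,450.58 GiB

7,450.58 GiB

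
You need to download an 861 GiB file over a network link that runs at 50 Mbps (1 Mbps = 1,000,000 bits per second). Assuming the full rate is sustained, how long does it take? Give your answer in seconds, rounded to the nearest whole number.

861 GiB = 924,491,710,464 bytes = 7,395,933,683,712 bits
50 Mbps = 50,000,000 bits/s
time = 7,395,933,683,712 / 50,000,000 = 147,919 s

147,919 seconds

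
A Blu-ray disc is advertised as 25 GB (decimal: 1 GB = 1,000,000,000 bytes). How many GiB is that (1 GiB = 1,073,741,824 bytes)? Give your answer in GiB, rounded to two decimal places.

25 GB = 25 × 10^9 bytes = 25,000,000,000 bytes
1 GiB = 1,073,741,824 bytes
25,000,000,000 / 1,073,741,824 = 23.28 GiB

23.28 GiB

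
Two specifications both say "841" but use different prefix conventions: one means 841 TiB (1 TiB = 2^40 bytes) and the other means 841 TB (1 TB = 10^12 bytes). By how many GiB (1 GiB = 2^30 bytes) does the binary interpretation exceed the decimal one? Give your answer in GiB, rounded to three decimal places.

77,941.715 GiB

841 TiB = 841 × 1,099,511,627,776 = 924,689,278,959,616 bytes
841 TB = 841 × 1,000,000,000,000 = 841,000,000,000,000 bytes
difference = 83,689,278,959,616 bytes
83,689,278,959,616 / 1,073,741,824 = 77,941.715 GiB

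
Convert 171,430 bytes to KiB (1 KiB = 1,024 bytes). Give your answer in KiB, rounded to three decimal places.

167.412 KiB

171,430 bytes given.
1 KiB = 1,024 bytes
171,430 / 1,024 = 167.412 KiB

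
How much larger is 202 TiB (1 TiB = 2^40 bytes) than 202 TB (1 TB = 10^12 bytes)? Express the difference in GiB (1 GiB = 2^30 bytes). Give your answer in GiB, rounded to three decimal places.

202 TiB = 202 × 1,099,511,627,776 = 222,101,348,810,752 bytes
202 TB = 202 × 1,000,000,000,000 = 202,000,000,000,000 bytes
difference = 20,101,348,810,752 bytes
20,101,348,810,752 / 1,073,741,824 = 18,720.840 GiB

18,720.840 GiB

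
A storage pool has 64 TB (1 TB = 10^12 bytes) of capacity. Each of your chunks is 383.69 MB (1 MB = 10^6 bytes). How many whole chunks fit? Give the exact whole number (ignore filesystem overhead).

166,801

Capacity: 64 TB = 64,000,000,000,000 bytes
Per item: 383.69 MB = 383,690,000 bytes
⌊64,000,000,000,000 / 383,690,000⌋ = 166,801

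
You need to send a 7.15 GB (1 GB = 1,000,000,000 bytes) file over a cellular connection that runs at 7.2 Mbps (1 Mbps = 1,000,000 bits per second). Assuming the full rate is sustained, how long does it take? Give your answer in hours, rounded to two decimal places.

2.21 hours

7.15 GB = 7,150,000,000 bytes = 57,200,000,000 bits
7.2 Mbps = 7,200,000 bits/s
time = 57,200,000,000 / 7,200,000 = 7,944.4444 s
7,944.4444 s / 3600 = 2.21 hours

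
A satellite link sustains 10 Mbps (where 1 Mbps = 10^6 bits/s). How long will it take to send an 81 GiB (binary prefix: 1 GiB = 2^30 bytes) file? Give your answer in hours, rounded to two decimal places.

19.33 hours

81 GiB = 86,973,087,744 bytes = 695,784,701,952 bits
10 Mbps = 10,000,000 bits/s
time = 695,784,701,952 / 10,000,000 = 69,578.4702 s
69,578.4702 s / 3600 = 19.33 hours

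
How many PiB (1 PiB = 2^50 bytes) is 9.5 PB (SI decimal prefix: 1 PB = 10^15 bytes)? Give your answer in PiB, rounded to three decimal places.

8.438 PiB

9.5 PB = 9.5 × 10^15 bytes = 9,500,000,000,000,000 bytes
1 PiB = 1,125,899,906,842,624 bytes
9,500,000,000,000,000 / 1,125,899,906,842,624 = 8.438 PiB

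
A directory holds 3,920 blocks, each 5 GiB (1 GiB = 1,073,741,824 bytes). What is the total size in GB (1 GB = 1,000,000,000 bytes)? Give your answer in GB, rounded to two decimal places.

21,045.34 GB

Total = 3,920 × 5 GiB = 19,600 GiB
= 19,600 × 1,073,741,824 bytes = 21,045,339,750,400 bytes
1 GB = 1,000,000,000 bytes
21,045,339,750,400 / 1,000,000,000 = 21,045.34 GB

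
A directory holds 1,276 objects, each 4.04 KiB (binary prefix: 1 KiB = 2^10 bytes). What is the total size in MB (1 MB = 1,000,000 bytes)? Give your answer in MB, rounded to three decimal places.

5.279 MB

Total = 1,276 × 4.04 KiB = 5155.04 KiB
= 5155.04 × 1,024 bytes = 5,278,760.96 bytes
1 MB = 1,000,000 bytes
5,278,760.96 / 1,000,000 = 5.279 MB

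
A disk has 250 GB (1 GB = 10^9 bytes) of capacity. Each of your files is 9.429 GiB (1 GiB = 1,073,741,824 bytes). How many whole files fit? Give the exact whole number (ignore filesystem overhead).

24

Capacity: 250 GB = 250,000,000,000 bytes
Per item: 9.429 GiB = 10,124,311,658.496 bytes
⌊250,000,000,000 / 10,124,311,658.496⌋ = 24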